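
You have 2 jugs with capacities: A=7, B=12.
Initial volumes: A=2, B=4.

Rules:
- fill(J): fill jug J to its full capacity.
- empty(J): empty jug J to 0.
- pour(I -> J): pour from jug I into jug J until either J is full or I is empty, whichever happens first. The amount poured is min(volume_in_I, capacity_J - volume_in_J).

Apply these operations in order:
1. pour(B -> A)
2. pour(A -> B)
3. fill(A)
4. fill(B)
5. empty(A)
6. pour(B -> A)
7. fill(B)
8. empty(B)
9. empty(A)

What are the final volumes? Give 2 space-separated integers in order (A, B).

Step 1: pour(B -> A) -> (A=6 B=0)
Step 2: pour(A -> B) -> (A=0 B=6)
Step 3: fill(A) -> (A=7 B=6)
Step 4: fill(B) -> (A=7 B=12)
Step 5: empty(A) -> (A=0 B=12)
Step 6: pour(B -> A) -> (A=7 B=5)
Step 7: fill(B) -> (A=7 B=12)
Step 8: empty(B) -> (A=7 B=0)
Step 9: empty(A) -> (A=0 B=0)

Answer: 0 0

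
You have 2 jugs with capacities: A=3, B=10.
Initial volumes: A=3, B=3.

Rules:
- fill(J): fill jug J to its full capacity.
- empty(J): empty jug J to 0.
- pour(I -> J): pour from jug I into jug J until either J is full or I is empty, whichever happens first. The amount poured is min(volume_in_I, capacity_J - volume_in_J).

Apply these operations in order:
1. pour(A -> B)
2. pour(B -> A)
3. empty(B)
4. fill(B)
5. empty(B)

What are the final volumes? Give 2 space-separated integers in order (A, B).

Answer: 3 0

Derivation:
Step 1: pour(A -> B) -> (A=0 B=6)
Step 2: pour(B -> A) -> (A=3 B=3)
Step 3: empty(B) -> (A=3 B=0)
Step 4: fill(B) -> (A=3 B=10)
Step 5: empty(B) -> (A=3 B=0)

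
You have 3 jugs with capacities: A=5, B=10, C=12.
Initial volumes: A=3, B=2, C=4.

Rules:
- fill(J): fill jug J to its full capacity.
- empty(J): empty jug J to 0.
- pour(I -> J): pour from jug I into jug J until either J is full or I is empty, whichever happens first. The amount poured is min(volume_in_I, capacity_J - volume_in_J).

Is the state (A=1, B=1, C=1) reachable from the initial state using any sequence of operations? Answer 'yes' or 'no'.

Answer: no

Derivation:
BFS explored all 463 reachable states.
Reachable set includes: (0,0,0), (0,0,1), (0,0,2), (0,0,3), (0,0,4), (0,0,5), (0,0,6), (0,0,7), (0,0,8), (0,0,9), (0,0,10), (0,0,11) ...
Target (A=1, B=1, C=1) not in reachable set → no.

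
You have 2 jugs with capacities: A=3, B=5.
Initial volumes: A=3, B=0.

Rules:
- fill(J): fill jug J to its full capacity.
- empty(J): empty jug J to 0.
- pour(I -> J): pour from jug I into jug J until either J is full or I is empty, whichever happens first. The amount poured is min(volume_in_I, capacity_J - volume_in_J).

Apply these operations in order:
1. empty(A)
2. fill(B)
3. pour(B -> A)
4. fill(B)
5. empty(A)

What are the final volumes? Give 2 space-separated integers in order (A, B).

Answer: 0 5

Derivation:
Step 1: empty(A) -> (A=0 B=0)
Step 2: fill(B) -> (A=0 B=5)
Step 3: pour(B -> A) -> (A=3 B=2)
Step 4: fill(B) -> (A=3 B=5)
Step 5: empty(A) -> (A=0 B=5)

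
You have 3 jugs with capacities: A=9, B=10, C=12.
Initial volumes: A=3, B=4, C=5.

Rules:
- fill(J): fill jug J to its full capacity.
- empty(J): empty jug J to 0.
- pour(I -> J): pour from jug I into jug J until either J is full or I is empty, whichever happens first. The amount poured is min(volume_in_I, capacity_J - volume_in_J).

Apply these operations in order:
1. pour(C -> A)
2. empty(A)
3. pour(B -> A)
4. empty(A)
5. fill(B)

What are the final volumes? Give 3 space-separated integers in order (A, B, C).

Step 1: pour(C -> A) -> (A=8 B=4 C=0)
Step 2: empty(A) -> (A=0 B=4 C=0)
Step 3: pour(B -> A) -> (A=4 B=0 C=0)
Step 4: empty(A) -> (A=0 B=0 C=0)
Step 5: fill(B) -> (A=0 B=10 C=0)

Answer: 0 10 0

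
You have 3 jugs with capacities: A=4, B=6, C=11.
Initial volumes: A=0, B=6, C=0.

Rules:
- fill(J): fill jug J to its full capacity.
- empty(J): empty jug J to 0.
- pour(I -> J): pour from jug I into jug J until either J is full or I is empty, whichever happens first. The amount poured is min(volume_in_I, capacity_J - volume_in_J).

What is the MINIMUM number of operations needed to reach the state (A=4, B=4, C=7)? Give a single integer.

BFS from (A=0, B=6, C=0). One shortest path:
  1. fill(A) -> (A=4 B=6 C=0)
  2. empty(B) -> (A=4 B=0 C=0)
  3. fill(C) -> (A=4 B=0 C=11)
  4. pour(A -> B) -> (A=0 B=4 C=11)
  5. pour(C -> A) -> (A=4 B=4 C=7)
Reached target in 5 moves.

Answer: 5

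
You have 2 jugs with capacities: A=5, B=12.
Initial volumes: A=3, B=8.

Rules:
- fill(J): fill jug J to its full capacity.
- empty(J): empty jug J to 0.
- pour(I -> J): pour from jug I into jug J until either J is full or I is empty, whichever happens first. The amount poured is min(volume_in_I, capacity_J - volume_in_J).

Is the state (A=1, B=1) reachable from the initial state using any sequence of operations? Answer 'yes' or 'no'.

Answer: no

Derivation:
BFS explored all 35 reachable states.
Reachable set includes: (0,0), (0,1), (0,2), (0,3), (0,4), (0,5), (0,6), (0,7), (0,8), (0,9), (0,10), (0,11) ...
Target (A=1, B=1) not in reachable set → no.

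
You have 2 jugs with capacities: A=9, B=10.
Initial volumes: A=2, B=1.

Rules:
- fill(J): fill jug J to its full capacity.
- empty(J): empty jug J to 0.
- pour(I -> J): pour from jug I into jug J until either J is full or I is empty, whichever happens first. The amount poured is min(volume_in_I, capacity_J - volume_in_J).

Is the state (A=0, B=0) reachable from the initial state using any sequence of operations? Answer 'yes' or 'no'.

Answer: yes

Derivation:
BFS from (A=2, B=1):
  1. empty(A) -> (A=0 B=1)
  2. empty(B) -> (A=0 B=0)
Target reached → yes.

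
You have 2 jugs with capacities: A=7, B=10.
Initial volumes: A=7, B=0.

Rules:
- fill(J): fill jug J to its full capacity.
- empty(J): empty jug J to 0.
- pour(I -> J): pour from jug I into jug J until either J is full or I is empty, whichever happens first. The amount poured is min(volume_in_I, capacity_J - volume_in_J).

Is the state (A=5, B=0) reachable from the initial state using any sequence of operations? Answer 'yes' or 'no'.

Answer: yes

Derivation:
BFS from (A=7, B=0):
  1. pour(A -> B) -> (A=0 B=7)
  2. fill(A) -> (A=7 B=7)
  3. pour(A -> B) -> (A=4 B=10)
  4. empty(B) -> (A=4 B=0)
  5. pour(A -> B) -> (A=0 B=4)
  6. fill(A) -> (A=7 B=4)
  7. pour(A -> B) -> (A=1 B=10)
  8. empty(B) -> (A=1 B=0)
  9. pour(A -> B) -> (A=0 B=1)
  10. fill(A) -> (A=7 B=1)
  11. pour(A -> B) -> (A=0 B=8)
  12. fill(A) -> (A=7 B=8)
  13. pour(A -> B) -> (A=5 B=10)
  14. empty(B) -> (A=5 B=0)
Target reached → yes.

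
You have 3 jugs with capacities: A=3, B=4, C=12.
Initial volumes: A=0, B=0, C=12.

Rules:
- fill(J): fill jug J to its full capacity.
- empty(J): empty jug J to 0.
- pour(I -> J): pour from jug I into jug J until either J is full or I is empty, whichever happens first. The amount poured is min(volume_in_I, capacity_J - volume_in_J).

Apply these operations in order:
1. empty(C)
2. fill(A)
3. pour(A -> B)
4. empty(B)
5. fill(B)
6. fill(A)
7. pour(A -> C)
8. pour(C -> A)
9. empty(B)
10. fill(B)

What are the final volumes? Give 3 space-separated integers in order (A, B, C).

Answer: 3 4 0

Derivation:
Step 1: empty(C) -> (A=0 B=0 C=0)
Step 2: fill(A) -> (A=3 B=0 C=0)
Step 3: pour(A -> B) -> (A=0 B=3 C=0)
Step 4: empty(B) -> (A=0 B=0 C=0)
Step 5: fill(B) -> (A=0 B=4 C=0)
Step 6: fill(A) -> (A=3 B=4 C=0)
Step 7: pour(A -> C) -> (A=0 B=4 C=3)
Step 8: pour(C -> A) -> (A=3 B=4 C=0)
Step 9: empty(B) -> (A=3 B=0 C=0)
Step 10: fill(B) -> (A=3 B=4 C=0)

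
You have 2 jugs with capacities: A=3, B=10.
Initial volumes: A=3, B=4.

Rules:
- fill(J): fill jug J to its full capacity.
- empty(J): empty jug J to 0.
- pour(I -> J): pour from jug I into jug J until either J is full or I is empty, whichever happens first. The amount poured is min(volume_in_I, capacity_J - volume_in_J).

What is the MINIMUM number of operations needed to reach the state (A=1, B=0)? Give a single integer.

Answer: 4

Derivation:
BFS from (A=3, B=4). One shortest path:
  1. empty(A) -> (A=0 B=4)
  2. pour(B -> A) -> (A=3 B=1)
  3. empty(A) -> (A=0 B=1)
  4. pour(B -> A) -> (A=1 B=0)
Reached target in 4 moves.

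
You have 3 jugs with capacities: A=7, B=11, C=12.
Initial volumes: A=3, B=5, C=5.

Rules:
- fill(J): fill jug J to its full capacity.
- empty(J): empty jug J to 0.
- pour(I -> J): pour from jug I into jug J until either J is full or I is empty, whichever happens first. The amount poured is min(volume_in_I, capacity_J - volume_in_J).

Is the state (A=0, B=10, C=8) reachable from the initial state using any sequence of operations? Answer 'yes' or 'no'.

BFS from (A=3, B=5, C=5):
  1. pour(C -> B) -> (A=3 B=10 C=0)
  2. fill(C) -> (A=3 B=10 C=12)
  3. pour(C -> A) -> (A=7 B=10 C=8)
  4. empty(A) -> (A=0 B=10 C=8)
Target reached → yes.

Answer: yes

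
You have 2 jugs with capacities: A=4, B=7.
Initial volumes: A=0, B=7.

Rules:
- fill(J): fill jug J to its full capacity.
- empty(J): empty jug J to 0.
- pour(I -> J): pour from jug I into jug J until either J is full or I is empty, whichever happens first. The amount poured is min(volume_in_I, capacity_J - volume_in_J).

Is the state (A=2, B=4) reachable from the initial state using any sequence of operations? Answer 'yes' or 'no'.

Answer: no

Derivation:
BFS explored all 22 reachable states.
Reachable set includes: (0,0), (0,1), (0,2), (0,3), (0,4), (0,5), (0,6), (0,7), (1,0), (1,7), (2,0), (2,7) ...
Target (A=2, B=4) not in reachable set → no.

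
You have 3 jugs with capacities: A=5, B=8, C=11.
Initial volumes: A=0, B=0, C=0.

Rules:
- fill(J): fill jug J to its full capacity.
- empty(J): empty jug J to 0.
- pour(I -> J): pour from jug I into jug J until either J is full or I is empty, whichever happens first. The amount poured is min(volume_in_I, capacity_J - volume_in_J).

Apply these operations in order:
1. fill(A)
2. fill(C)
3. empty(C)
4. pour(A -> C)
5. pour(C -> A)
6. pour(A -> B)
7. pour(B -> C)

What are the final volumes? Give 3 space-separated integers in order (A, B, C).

Answer: 0 0 5

Derivation:
Step 1: fill(A) -> (A=5 B=0 C=0)
Step 2: fill(C) -> (A=5 B=0 C=11)
Step 3: empty(C) -> (A=5 B=0 C=0)
Step 4: pour(A -> C) -> (A=0 B=0 C=5)
Step 5: pour(C -> A) -> (A=5 B=0 C=0)
Step 6: pour(A -> B) -> (A=0 B=5 C=0)
Step 7: pour(B -> C) -> (A=0 B=0 C=5)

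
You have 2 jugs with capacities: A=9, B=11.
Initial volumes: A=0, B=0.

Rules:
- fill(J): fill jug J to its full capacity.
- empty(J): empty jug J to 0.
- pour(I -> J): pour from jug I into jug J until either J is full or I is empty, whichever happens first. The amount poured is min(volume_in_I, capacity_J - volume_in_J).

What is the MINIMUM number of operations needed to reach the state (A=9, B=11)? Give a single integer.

Answer: 2

Derivation:
BFS from (A=0, B=0). One shortest path:
  1. fill(A) -> (A=9 B=0)
  2. fill(B) -> (A=9 B=11)
Reached target in 2 moves.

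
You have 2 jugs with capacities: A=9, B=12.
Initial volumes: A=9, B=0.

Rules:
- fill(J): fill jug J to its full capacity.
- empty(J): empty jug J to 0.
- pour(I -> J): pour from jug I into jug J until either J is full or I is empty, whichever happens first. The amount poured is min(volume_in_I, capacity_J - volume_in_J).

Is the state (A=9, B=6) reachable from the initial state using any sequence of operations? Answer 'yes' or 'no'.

BFS from (A=9, B=0):
  1. pour(A -> B) -> (A=0 B=9)
  2. fill(A) -> (A=9 B=9)
  3. pour(A -> B) -> (A=6 B=12)
  4. empty(B) -> (A=6 B=0)
  5. pour(A -> B) -> (A=0 B=6)
  6. fill(A) -> (A=9 B=6)
Target reached → yes.

Answer: yes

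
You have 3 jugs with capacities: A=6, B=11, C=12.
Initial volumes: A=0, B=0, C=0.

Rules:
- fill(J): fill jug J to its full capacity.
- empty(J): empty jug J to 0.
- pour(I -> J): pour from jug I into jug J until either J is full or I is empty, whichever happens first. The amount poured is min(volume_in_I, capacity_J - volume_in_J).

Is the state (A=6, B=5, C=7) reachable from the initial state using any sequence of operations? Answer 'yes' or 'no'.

Answer: yes

Derivation:
BFS from (A=0, B=0, C=0):
  1. fill(A) -> (A=6 B=0 C=0)
  2. fill(C) -> (A=6 B=0 C=12)
  3. pour(A -> B) -> (A=0 B=6 C=12)
  4. pour(C -> B) -> (A=0 B=11 C=7)
  5. pour(B -> A) -> (A=6 B=5 C=7)
Target reached → yes.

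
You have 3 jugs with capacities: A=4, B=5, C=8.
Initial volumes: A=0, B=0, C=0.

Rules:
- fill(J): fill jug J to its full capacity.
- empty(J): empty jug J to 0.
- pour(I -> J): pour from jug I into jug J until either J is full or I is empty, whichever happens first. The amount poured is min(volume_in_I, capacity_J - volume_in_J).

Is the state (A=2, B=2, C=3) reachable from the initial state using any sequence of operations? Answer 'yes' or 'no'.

BFS explored all 186 reachable states.
Reachable set includes: (0,0,0), (0,0,1), (0,0,2), (0,0,3), (0,0,4), (0,0,5), (0,0,6), (0,0,7), (0,0,8), (0,1,0), (0,1,1), (0,1,2) ...
Target (A=2, B=2, C=3) not in reachable set → no.

Answer: no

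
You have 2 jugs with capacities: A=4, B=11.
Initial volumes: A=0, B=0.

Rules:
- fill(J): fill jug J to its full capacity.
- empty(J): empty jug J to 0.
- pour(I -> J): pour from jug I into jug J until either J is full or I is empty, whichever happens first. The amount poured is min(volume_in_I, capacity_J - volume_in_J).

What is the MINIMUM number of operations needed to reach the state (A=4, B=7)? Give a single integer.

Answer: 2

Derivation:
BFS from (A=0, B=0). One shortest path:
  1. fill(B) -> (A=0 B=11)
  2. pour(B -> A) -> (A=4 B=7)
Reached target in 2 moves.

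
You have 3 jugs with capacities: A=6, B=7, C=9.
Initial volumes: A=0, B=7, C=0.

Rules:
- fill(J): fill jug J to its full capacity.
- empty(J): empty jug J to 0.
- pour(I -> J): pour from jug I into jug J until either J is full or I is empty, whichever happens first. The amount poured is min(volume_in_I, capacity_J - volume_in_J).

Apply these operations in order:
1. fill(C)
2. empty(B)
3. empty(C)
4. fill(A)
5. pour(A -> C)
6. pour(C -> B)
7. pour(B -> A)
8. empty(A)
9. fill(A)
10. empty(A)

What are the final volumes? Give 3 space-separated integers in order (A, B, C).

Answer: 0 0 0

Derivation:
Step 1: fill(C) -> (A=0 B=7 C=9)
Step 2: empty(B) -> (A=0 B=0 C=9)
Step 3: empty(C) -> (A=0 B=0 C=0)
Step 4: fill(A) -> (A=6 B=0 C=0)
Step 5: pour(A -> C) -> (A=0 B=0 C=6)
Step 6: pour(C -> B) -> (A=0 B=6 C=0)
Step 7: pour(B -> A) -> (A=6 B=0 C=0)
Step 8: empty(A) -> (A=0 B=0 C=0)
Step 9: fill(A) -> (A=6 B=0 C=0)
Step 10: empty(A) -> (A=0 B=0 C=0)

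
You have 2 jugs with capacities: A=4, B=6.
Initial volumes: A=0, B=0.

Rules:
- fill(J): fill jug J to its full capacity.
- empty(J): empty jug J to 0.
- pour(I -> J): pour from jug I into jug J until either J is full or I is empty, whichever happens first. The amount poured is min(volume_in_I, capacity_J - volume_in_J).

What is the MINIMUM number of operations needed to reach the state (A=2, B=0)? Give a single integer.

Answer: 4

Derivation:
BFS from (A=0, B=0). One shortest path:
  1. fill(B) -> (A=0 B=6)
  2. pour(B -> A) -> (A=4 B=2)
  3. empty(A) -> (A=0 B=2)
  4. pour(B -> A) -> (A=2 B=0)
Reached target in 4 moves.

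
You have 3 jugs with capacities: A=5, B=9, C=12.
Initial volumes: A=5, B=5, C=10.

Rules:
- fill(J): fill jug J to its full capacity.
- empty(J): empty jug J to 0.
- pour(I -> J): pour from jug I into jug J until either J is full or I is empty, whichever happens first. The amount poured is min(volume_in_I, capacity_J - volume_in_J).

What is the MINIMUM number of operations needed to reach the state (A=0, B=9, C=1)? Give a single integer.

BFS from (A=5, B=5, C=10). One shortest path:
  1. empty(A) -> (A=0 B=5 C=10)
  2. empty(B) -> (A=0 B=0 C=10)
  3. pour(C -> B) -> (A=0 B=9 C=1)
Reached target in 3 moves.

Answer: 3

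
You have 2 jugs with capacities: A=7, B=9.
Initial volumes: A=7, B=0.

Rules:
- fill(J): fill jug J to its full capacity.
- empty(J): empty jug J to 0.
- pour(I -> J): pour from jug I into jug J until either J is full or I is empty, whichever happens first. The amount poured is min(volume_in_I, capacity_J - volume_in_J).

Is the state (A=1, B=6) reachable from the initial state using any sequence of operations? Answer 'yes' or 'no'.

BFS explored all 32 reachable states.
Reachable set includes: (0,0), (0,1), (0,2), (0,3), (0,4), (0,5), (0,6), (0,7), (0,8), (0,9), (1,0), (1,9) ...
Target (A=1, B=6) not in reachable set → no.

Answer: no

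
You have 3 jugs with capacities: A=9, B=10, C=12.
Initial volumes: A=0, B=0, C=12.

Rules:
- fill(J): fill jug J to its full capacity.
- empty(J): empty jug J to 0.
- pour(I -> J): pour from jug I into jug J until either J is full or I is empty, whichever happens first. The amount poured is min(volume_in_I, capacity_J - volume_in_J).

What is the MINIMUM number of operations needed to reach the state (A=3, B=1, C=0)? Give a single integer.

Answer: 6

Derivation:
BFS from (A=0, B=0, C=12). One shortest path:
  1. fill(B) -> (A=0 B=10 C=12)
  2. pour(B -> A) -> (A=9 B=1 C=12)
  3. empty(A) -> (A=0 B=1 C=12)
  4. pour(C -> A) -> (A=9 B=1 C=3)
  5. empty(A) -> (A=0 B=1 C=3)
  6. pour(C -> A) -> (A=3 B=1 C=0)
Reached target in 6 moves.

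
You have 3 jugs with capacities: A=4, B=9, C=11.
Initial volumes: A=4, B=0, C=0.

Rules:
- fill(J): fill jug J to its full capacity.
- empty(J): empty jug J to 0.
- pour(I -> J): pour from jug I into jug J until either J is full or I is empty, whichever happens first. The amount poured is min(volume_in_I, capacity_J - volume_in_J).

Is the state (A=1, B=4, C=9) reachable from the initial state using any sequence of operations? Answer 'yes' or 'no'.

Answer: no

Derivation:
BFS explored all 360 reachable states.
Reachable set includes: (0,0,0), (0,0,1), (0,0,2), (0,0,3), (0,0,4), (0,0,5), (0,0,6), (0,0,7), (0,0,8), (0,0,9), (0,0,10), (0,0,11) ...
Target (A=1, B=4, C=9) not in reachable set → no.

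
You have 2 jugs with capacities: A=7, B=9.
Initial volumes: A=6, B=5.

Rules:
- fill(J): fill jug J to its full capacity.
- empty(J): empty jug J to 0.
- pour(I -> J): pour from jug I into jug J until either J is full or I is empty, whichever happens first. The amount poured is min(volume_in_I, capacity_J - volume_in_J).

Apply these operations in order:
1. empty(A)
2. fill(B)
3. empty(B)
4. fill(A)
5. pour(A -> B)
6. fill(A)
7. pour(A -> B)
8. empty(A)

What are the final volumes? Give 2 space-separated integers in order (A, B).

Step 1: empty(A) -> (A=0 B=5)
Step 2: fill(B) -> (A=0 B=9)
Step 3: empty(B) -> (A=0 B=0)
Step 4: fill(A) -> (A=7 B=0)
Step 5: pour(A -> B) -> (A=0 B=7)
Step 6: fill(A) -> (A=7 B=7)
Step 7: pour(A -> B) -> (A=5 B=9)
Step 8: empty(A) -> (A=0 B=9)

Answer: 0 9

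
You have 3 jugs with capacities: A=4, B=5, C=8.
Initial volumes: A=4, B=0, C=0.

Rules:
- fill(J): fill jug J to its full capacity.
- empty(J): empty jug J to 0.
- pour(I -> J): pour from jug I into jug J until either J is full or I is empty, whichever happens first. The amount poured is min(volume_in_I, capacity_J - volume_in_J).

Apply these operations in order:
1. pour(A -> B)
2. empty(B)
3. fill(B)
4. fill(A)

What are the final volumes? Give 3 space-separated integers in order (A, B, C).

Answer: 4 5 0

Derivation:
Step 1: pour(A -> B) -> (A=0 B=4 C=0)
Step 2: empty(B) -> (A=0 B=0 C=0)
Step 3: fill(B) -> (A=0 B=5 C=0)
Step 4: fill(A) -> (A=4 B=5 C=0)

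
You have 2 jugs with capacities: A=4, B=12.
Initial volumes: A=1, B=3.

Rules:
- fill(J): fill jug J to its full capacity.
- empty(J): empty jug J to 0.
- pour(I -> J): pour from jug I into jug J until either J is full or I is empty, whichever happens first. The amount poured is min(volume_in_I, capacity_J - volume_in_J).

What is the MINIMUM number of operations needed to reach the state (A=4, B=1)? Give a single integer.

Answer: 3

Derivation:
BFS from (A=1, B=3). One shortest path:
  1. empty(B) -> (A=1 B=0)
  2. pour(A -> B) -> (A=0 B=1)
  3. fill(A) -> (A=4 B=1)
Reached target in 3 moves.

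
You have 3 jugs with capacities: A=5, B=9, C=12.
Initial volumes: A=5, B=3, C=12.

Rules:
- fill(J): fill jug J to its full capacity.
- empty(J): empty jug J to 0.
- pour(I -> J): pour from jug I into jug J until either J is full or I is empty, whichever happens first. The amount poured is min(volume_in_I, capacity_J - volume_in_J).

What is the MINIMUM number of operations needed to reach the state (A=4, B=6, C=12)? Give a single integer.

BFS from (A=5, B=3, C=12). One shortest path:
  1. empty(A) -> (A=0 B=3 C=12)
  2. pour(C -> B) -> (A=0 B=9 C=6)
  3. pour(B -> A) -> (A=5 B=4 C=6)
  4. empty(A) -> (A=0 B=4 C=6)
  5. pour(B -> A) -> (A=4 B=0 C=6)
  6. pour(C -> B) -> (A=4 B=6 C=0)
  7. fill(C) -> (A=4 B=6 C=12)
Reached target in 7 moves.

Answer: 7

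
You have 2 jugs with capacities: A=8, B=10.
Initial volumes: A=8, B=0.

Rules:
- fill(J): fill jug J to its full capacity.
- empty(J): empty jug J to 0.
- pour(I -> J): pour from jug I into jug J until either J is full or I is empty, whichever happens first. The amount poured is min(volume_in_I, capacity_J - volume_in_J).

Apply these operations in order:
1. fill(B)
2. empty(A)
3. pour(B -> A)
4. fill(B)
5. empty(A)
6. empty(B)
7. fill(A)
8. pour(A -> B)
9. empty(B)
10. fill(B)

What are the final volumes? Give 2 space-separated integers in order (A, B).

Step 1: fill(B) -> (A=8 B=10)
Step 2: empty(A) -> (A=0 B=10)
Step 3: pour(B -> A) -> (A=8 B=2)
Step 4: fill(B) -> (A=8 B=10)
Step 5: empty(A) -> (A=0 B=10)
Step 6: empty(B) -> (A=0 B=0)
Step 7: fill(A) -> (A=8 B=0)
Step 8: pour(A -> B) -> (A=0 B=8)
Step 9: empty(B) -> (A=0 B=0)
Step 10: fill(B) -> (A=0 B=10)

Answer: 0 10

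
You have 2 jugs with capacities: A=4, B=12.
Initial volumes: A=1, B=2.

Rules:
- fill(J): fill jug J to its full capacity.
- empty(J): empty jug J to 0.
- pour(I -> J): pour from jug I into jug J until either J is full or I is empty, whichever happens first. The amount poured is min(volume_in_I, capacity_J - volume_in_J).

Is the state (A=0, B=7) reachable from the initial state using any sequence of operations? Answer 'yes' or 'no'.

Answer: yes

Derivation:
BFS from (A=1, B=2):
  1. pour(A -> B) -> (A=0 B=3)
  2. fill(A) -> (A=4 B=3)
  3. pour(A -> B) -> (A=0 B=7)
Target reached → yes.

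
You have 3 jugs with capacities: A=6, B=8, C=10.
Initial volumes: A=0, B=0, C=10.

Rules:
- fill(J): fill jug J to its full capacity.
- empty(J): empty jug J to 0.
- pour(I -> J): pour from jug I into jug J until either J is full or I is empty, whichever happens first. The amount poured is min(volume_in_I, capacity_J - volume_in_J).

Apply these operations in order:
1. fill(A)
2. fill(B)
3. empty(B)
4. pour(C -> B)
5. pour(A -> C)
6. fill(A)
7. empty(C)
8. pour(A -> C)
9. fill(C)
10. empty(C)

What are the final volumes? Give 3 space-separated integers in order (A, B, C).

Answer: 0 8 0

Derivation:
Step 1: fill(A) -> (A=6 B=0 C=10)
Step 2: fill(B) -> (A=6 B=8 C=10)
Step 3: empty(B) -> (A=6 B=0 C=10)
Step 4: pour(C -> B) -> (A=6 B=8 C=2)
Step 5: pour(A -> C) -> (A=0 B=8 C=8)
Step 6: fill(A) -> (A=6 B=8 C=8)
Step 7: empty(C) -> (A=6 B=8 C=0)
Step 8: pour(A -> C) -> (A=0 B=8 C=6)
Step 9: fill(C) -> (A=0 B=8 C=10)
Step 10: empty(C) -> (A=0 B=8 C=0)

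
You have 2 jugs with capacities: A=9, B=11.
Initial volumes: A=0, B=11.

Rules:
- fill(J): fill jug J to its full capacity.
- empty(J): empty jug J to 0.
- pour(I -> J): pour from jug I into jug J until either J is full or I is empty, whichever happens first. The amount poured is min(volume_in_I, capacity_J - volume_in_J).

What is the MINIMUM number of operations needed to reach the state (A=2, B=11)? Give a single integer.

BFS from (A=0, B=11). One shortest path:
  1. pour(B -> A) -> (A=9 B=2)
  2. empty(A) -> (A=0 B=2)
  3. pour(B -> A) -> (A=2 B=0)
  4. fill(B) -> (A=2 B=11)
Reached target in 4 moves.

Answer: 4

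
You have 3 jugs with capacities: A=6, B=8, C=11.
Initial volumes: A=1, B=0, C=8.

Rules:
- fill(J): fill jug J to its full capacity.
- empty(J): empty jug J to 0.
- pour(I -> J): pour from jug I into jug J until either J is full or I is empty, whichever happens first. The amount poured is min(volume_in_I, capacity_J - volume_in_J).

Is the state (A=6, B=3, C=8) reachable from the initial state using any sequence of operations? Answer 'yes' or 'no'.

Answer: yes

Derivation:
BFS from (A=1, B=0, C=8):
  1. fill(B) -> (A=1 B=8 C=8)
  2. pour(B -> A) -> (A=6 B=3 C=8)
Target reached → yes.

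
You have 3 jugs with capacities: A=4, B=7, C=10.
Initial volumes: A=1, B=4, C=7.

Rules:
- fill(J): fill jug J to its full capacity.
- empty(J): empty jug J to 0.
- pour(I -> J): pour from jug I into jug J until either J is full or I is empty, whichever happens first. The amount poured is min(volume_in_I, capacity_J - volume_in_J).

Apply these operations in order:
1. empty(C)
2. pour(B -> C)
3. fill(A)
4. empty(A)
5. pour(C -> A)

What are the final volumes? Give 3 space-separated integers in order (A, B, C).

Answer: 4 0 0

Derivation:
Step 1: empty(C) -> (A=1 B=4 C=0)
Step 2: pour(B -> C) -> (A=1 B=0 C=4)
Step 3: fill(A) -> (A=4 B=0 C=4)
Step 4: empty(A) -> (A=0 B=0 C=4)
Step 5: pour(C -> A) -> (A=4 B=0 C=0)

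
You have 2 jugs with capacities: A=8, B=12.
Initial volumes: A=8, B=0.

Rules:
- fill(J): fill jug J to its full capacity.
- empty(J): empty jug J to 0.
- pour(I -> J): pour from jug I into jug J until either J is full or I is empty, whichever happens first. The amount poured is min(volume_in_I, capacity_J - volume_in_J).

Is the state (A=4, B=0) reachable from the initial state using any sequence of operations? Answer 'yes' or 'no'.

BFS from (A=8, B=0):
  1. pour(A -> B) -> (A=0 B=8)
  2. fill(A) -> (A=8 B=8)
  3. pour(A -> B) -> (A=4 B=12)
  4. empty(B) -> (A=4 B=0)
Target reached → yes.

Answer: yes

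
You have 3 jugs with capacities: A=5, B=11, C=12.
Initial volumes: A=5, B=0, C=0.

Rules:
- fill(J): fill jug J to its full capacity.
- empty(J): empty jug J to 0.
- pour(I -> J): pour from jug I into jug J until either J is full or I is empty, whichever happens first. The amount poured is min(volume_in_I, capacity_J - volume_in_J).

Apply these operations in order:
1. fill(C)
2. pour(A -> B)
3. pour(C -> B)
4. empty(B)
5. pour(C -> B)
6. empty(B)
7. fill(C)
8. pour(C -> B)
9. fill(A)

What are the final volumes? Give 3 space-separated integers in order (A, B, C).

Step 1: fill(C) -> (A=5 B=0 C=12)
Step 2: pour(A -> B) -> (A=0 B=5 C=12)
Step 3: pour(C -> B) -> (A=0 B=11 C=6)
Step 4: empty(B) -> (A=0 B=0 C=6)
Step 5: pour(C -> B) -> (A=0 B=6 C=0)
Step 6: empty(B) -> (A=0 B=0 C=0)
Step 7: fill(C) -> (A=0 B=0 C=12)
Step 8: pour(C -> B) -> (A=0 B=11 C=1)
Step 9: fill(A) -> (A=5 B=11 C=1)

Answer: 5 11 1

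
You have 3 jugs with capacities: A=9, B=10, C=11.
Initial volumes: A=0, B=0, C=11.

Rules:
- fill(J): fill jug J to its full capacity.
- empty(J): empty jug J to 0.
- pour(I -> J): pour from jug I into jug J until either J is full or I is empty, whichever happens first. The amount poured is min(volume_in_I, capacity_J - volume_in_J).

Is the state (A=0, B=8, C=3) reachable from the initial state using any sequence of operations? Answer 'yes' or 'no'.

Answer: yes

Derivation:
BFS from (A=0, B=0, C=11):
  1. pour(C -> A) -> (A=9 B=0 C=2)
  2. pour(C -> B) -> (A=9 B=2 C=0)
  3. pour(A -> C) -> (A=0 B=2 C=9)
  4. fill(A) -> (A=9 B=2 C=9)
  5. pour(A -> B) -> (A=1 B=10 C=9)
  6. pour(B -> C) -> (A=1 B=8 C=11)
  7. pour(C -> A) -> (A=9 B=8 C=3)
  8. empty(A) -> (A=0 B=8 C=3)
Target reached → yes.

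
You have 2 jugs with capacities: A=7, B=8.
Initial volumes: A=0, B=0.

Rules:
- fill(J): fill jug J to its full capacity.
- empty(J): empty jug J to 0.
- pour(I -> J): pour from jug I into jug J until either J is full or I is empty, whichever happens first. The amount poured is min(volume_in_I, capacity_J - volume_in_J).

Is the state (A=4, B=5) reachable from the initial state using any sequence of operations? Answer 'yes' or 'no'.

BFS explored all 30 reachable states.
Reachable set includes: (0,0), (0,1), (0,2), (0,3), (0,4), (0,5), (0,6), (0,7), (0,8), (1,0), (1,8), (2,0) ...
Target (A=4, B=5) not in reachable set → no.

Answer: no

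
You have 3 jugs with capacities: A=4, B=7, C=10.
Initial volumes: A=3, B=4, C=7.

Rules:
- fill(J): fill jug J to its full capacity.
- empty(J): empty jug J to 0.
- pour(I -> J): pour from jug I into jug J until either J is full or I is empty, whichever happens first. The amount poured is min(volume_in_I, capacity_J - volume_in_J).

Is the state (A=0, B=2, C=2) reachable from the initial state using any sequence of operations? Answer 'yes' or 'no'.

Answer: yes

Derivation:
BFS from (A=3, B=4, C=7):
  1. pour(C -> B) -> (A=3 B=7 C=4)
  2. pour(B -> A) -> (A=4 B=6 C=4)
  3. pour(A -> C) -> (A=0 B=6 C=8)
  4. pour(B -> A) -> (A=4 B=2 C=8)
  5. pour(A -> C) -> (A=2 B=2 C=10)
  6. empty(C) -> (A=2 B=2 C=0)
  7. pour(A -> C) -> (A=0 B=2 C=2)
Target reached → yes.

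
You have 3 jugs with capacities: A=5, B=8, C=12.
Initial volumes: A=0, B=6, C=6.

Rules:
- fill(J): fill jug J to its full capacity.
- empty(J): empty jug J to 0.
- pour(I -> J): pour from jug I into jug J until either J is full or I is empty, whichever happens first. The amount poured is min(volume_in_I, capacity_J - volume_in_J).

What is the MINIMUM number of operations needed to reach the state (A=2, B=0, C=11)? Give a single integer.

Answer: 8

Derivation:
BFS from (A=0, B=6, C=6). One shortest path:
  1. fill(A) -> (A=5 B=6 C=6)
  2. fill(B) -> (A=5 B=8 C=6)
  3. empty(C) -> (A=5 B=8 C=0)
  4. pour(B -> C) -> (A=5 B=0 C=8)
  5. pour(A -> B) -> (A=0 B=5 C=8)
  6. pour(C -> A) -> (A=5 B=5 C=3)
  7. pour(A -> B) -> (A=2 B=8 C=3)
  8. pour(B -> C) -> (A=2 B=0 C=11)
Reached target in 8 moves.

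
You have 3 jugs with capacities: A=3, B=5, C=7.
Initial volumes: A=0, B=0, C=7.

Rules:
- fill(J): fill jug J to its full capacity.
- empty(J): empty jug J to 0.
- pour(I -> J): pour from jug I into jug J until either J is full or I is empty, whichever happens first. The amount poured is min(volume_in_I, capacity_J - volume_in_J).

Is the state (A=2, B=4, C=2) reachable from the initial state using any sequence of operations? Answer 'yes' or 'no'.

Answer: no

Derivation:
BFS explored all 144 reachable states.
Reachable set includes: (0,0,0), (0,0,1), (0,0,2), (0,0,3), (0,0,4), (0,0,5), (0,0,6), (0,0,7), (0,1,0), (0,1,1), (0,1,2), (0,1,3) ...
Target (A=2, B=4, C=2) not in reachable set → no.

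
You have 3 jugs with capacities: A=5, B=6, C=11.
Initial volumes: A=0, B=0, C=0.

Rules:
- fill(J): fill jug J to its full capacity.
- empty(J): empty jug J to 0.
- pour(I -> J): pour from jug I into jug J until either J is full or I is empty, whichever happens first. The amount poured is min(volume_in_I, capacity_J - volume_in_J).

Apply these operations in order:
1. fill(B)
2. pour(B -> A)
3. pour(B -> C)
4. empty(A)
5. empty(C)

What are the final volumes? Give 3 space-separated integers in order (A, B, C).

Answer: 0 0 0

Derivation:
Step 1: fill(B) -> (A=0 B=6 C=0)
Step 2: pour(B -> A) -> (A=5 B=1 C=0)
Step 3: pour(B -> C) -> (A=5 B=0 C=1)
Step 4: empty(A) -> (A=0 B=0 C=1)
Step 5: empty(C) -> (A=0 B=0 C=0)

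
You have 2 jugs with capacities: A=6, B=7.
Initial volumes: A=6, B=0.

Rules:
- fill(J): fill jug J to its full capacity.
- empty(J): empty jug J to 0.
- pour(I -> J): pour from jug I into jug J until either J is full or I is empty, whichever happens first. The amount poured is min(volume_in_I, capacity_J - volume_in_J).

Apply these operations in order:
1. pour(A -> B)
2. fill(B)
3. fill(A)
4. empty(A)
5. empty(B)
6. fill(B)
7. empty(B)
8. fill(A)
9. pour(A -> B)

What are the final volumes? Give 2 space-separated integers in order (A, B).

Answer: 0 6

Derivation:
Step 1: pour(A -> B) -> (A=0 B=6)
Step 2: fill(B) -> (A=0 B=7)
Step 3: fill(A) -> (A=6 B=7)
Step 4: empty(A) -> (A=0 B=7)
Step 5: empty(B) -> (A=0 B=0)
Step 6: fill(B) -> (A=0 B=7)
Step 7: empty(B) -> (A=0 B=0)
Step 8: fill(A) -> (A=6 B=0)
Step 9: pour(A -> B) -> (A=0 B=6)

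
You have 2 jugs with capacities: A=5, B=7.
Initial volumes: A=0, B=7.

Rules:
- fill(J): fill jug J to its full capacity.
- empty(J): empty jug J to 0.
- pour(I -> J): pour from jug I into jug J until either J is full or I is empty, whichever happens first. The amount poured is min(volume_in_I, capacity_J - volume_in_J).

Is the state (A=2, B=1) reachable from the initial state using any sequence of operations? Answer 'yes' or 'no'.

Answer: no

Derivation:
BFS explored all 24 reachable states.
Reachable set includes: (0,0), (0,1), (0,2), (0,3), (0,4), (0,5), (0,6), (0,7), (1,0), (1,7), (2,0), (2,7) ...
Target (A=2, B=1) not in reachable set → no.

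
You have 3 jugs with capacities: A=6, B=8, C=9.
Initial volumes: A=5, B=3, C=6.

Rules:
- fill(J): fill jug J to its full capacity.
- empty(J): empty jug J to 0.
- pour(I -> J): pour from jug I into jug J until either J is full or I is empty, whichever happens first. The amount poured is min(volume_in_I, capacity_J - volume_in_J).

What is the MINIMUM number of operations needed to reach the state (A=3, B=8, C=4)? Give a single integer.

Answer: 3

Derivation:
BFS from (A=5, B=3, C=6). One shortest path:
  1. fill(A) -> (A=6 B=3 C=6)
  2. pour(A -> C) -> (A=3 B=3 C=9)
  3. pour(C -> B) -> (A=3 B=8 C=4)
Reached target in 3 moves.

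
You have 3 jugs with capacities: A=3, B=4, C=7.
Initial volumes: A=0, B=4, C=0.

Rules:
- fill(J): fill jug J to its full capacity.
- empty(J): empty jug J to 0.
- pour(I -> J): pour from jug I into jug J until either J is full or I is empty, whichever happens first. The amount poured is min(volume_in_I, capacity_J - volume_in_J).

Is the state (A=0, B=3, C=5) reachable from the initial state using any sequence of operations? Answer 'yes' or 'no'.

BFS from (A=0, B=4, C=0):
  1. pour(B -> A) -> (A=3 B=1 C=0)
  2. pour(B -> C) -> (A=3 B=0 C=1)
  3. fill(B) -> (A=3 B=4 C=1)
  4. pour(B -> C) -> (A=3 B=0 C=5)
  5. pour(A -> B) -> (A=0 B=3 C=5)
Target reached → yes.

Answer: yes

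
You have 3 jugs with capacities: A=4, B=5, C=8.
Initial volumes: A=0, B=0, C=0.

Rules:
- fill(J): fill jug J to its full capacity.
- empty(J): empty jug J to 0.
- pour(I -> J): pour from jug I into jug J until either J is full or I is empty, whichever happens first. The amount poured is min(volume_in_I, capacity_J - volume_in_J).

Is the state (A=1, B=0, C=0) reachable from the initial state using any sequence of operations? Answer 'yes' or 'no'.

Answer: yes

Derivation:
BFS from (A=0, B=0, C=0):
  1. fill(B) -> (A=0 B=5 C=0)
  2. pour(B -> A) -> (A=4 B=1 C=0)
  3. empty(A) -> (A=0 B=1 C=0)
  4. pour(B -> A) -> (A=1 B=0 C=0)
Target reached → yes.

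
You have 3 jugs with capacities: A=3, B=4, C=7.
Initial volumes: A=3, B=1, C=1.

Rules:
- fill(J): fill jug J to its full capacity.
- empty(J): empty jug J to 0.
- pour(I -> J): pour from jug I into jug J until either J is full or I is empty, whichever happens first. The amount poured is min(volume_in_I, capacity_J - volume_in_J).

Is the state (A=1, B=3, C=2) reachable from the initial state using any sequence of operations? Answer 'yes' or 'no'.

BFS explored all 124 reachable states.
Reachable set includes: (0,0,0), (0,0,1), (0,0,2), (0,0,3), (0,0,4), (0,0,5), (0,0,6), (0,0,7), (0,1,0), (0,1,1), (0,1,2), (0,1,3) ...
Target (A=1, B=3, C=2) not in reachable set → no.

Answer: no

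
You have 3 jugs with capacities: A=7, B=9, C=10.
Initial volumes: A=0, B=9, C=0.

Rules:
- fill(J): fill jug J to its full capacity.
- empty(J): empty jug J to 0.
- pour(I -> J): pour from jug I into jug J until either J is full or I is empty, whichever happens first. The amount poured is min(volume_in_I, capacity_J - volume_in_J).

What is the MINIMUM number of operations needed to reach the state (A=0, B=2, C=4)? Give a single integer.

Answer: 6

Derivation:
BFS from (A=0, B=9, C=0). One shortest path:
  1. fill(A) -> (A=7 B=9 C=0)
  2. pour(A -> C) -> (A=0 B=9 C=7)
  3. pour(B -> A) -> (A=7 B=2 C=7)
  4. pour(A -> C) -> (A=4 B=2 C=10)
  5. empty(C) -> (A=4 B=2 C=0)
  6. pour(A -> C) -> (A=0 B=2 C=4)
Reached target in 6 moves.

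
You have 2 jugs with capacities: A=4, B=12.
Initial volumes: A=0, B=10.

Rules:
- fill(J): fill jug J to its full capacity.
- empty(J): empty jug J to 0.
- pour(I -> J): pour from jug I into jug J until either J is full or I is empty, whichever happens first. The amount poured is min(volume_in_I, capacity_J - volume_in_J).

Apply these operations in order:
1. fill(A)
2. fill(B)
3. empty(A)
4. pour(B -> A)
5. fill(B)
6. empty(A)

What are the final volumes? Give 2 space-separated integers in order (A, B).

Answer: 0 12

Derivation:
Step 1: fill(A) -> (A=4 B=10)
Step 2: fill(B) -> (A=4 B=12)
Step 3: empty(A) -> (A=0 B=12)
Step 4: pour(B -> A) -> (A=4 B=8)
Step 5: fill(B) -> (A=4 B=12)
Step 6: empty(A) -> (A=0 B=12)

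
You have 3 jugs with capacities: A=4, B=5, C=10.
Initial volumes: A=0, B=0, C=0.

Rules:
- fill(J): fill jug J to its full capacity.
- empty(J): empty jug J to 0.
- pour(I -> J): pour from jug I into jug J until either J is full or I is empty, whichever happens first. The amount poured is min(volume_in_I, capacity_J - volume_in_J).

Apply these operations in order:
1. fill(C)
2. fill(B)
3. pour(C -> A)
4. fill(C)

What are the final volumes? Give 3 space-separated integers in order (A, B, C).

Answer: 4 5 10

Derivation:
Step 1: fill(C) -> (A=0 B=0 C=10)
Step 2: fill(B) -> (A=0 B=5 C=10)
Step 3: pour(C -> A) -> (A=4 B=5 C=6)
Step 4: fill(C) -> (A=4 B=5 C=10)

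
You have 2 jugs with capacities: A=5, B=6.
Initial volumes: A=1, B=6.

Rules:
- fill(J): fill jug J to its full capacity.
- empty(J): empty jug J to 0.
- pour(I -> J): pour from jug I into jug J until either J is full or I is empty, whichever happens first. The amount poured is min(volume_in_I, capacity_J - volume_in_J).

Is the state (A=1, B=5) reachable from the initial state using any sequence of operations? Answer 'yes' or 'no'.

Answer: no

Derivation:
BFS explored all 22 reachable states.
Reachable set includes: (0,0), (0,1), (0,2), (0,3), (0,4), (0,5), (0,6), (1,0), (1,6), (2,0), (2,6), (3,0) ...
Target (A=1, B=5) not in reachable set → no.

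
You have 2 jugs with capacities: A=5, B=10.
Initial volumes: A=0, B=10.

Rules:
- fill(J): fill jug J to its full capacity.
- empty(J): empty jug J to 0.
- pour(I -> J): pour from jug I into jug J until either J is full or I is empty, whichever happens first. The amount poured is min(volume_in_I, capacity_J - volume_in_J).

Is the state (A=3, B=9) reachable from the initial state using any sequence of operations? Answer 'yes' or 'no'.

Answer: no

Derivation:
BFS explored all 6 reachable states.
Reachable set includes: (0,0), (0,5), (0,10), (5,0), (5,5), (5,10)
Target (A=3, B=9) not in reachable set → no.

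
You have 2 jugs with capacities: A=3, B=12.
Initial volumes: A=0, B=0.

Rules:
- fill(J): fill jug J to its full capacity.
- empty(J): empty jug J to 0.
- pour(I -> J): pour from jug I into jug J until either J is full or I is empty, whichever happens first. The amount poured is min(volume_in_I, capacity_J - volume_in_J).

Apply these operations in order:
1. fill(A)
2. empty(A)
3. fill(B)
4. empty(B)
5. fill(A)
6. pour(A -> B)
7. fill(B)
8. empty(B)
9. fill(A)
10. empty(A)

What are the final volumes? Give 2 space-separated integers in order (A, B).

Answer: 0 0

Derivation:
Step 1: fill(A) -> (A=3 B=0)
Step 2: empty(A) -> (A=0 B=0)
Step 3: fill(B) -> (A=0 B=12)
Step 4: empty(B) -> (A=0 B=0)
Step 5: fill(A) -> (A=3 B=0)
Step 6: pour(A -> B) -> (A=0 B=3)
Step 7: fill(B) -> (A=0 B=12)
Step 8: empty(B) -> (A=0 B=0)
Step 9: fill(A) -> (A=3 B=0)
Step 10: empty(A) -> (A=0 B=0)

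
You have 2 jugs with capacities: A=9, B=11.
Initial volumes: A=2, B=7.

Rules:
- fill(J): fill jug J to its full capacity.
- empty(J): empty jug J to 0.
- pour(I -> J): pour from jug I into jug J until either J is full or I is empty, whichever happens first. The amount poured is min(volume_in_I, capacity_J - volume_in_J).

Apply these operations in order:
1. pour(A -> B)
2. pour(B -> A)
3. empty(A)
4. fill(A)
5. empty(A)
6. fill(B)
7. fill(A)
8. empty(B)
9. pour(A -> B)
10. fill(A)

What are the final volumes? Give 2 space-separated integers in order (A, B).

Answer: 9 9

Derivation:
Step 1: pour(A -> B) -> (A=0 B=9)
Step 2: pour(B -> A) -> (A=9 B=0)
Step 3: empty(A) -> (A=0 B=0)
Step 4: fill(A) -> (A=9 B=0)
Step 5: empty(A) -> (A=0 B=0)
Step 6: fill(B) -> (A=0 B=11)
Step 7: fill(A) -> (A=9 B=11)
Step 8: empty(B) -> (A=9 B=0)
Step 9: pour(A -> B) -> (A=0 B=9)
Step 10: fill(A) -> (A=9 B=9)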